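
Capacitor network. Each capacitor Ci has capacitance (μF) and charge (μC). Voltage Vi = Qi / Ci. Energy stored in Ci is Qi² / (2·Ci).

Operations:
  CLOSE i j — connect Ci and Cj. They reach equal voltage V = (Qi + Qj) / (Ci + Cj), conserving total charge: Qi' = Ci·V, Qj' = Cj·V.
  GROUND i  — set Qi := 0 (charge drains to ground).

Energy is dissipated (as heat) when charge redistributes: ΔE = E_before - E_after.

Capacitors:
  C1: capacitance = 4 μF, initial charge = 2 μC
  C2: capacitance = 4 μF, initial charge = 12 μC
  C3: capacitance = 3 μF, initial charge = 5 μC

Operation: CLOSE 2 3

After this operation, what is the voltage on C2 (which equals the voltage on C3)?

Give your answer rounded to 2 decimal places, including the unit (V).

Initial: C1(4μF, Q=2μC, V=0.50V), C2(4μF, Q=12μC, V=3.00V), C3(3μF, Q=5μC, V=1.67V)
Op 1: CLOSE 2-3: Q_total=17.00, C_total=7.00, V=2.43; Q2=9.71, Q3=7.29; dissipated=1.524

Answer: 2.43 V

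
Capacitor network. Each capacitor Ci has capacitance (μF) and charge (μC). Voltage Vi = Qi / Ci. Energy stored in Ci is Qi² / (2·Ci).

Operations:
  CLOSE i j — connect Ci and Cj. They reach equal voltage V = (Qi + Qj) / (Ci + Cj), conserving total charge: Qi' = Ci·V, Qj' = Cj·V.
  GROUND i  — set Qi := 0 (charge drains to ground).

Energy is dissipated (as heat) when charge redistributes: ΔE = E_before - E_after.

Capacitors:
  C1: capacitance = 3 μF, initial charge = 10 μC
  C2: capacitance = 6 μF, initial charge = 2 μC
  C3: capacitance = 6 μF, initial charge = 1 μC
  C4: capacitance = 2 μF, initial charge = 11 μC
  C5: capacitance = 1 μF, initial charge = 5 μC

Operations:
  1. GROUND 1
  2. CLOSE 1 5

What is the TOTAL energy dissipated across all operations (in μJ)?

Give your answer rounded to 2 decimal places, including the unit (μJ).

Initial: C1(3μF, Q=10μC, V=3.33V), C2(6μF, Q=2μC, V=0.33V), C3(6μF, Q=1μC, V=0.17V), C4(2μF, Q=11μC, V=5.50V), C5(1μF, Q=5μC, V=5.00V)
Op 1: GROUND 1: Q1=0; energy lost=16.667
Op 2: CLOSE 1-5: Q_total=5.00, C_total=4.00, V=1.25; Q1=3.75, Q5=1.25; dissipated=9.375
Total dissipated: 26.042 μJ

Answer: 26.04 μJ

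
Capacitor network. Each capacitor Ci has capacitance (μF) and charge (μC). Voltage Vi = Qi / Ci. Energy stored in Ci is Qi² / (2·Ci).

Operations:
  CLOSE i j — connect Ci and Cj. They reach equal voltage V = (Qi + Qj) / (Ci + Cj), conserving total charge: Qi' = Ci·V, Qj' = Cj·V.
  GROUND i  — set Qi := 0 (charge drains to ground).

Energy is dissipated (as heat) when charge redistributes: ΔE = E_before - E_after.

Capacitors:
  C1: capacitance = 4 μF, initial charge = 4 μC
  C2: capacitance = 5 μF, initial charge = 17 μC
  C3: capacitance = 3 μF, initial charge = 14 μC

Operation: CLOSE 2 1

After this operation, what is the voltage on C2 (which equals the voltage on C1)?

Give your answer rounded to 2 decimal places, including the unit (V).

Answer: 2.33 V

Derivation:
Initial: C1(4μF, Q=4μC, V=1.00V), C2(5μF, Q=17μC, V=3.40V), C3(3μF, Q=14μC, V=4.67V)
Op 1: CLOSE 2-1: Q_total=21.00, C_total=9.00, V=2.33; Q2=11.67, Q1=9.33; dissipated=6.400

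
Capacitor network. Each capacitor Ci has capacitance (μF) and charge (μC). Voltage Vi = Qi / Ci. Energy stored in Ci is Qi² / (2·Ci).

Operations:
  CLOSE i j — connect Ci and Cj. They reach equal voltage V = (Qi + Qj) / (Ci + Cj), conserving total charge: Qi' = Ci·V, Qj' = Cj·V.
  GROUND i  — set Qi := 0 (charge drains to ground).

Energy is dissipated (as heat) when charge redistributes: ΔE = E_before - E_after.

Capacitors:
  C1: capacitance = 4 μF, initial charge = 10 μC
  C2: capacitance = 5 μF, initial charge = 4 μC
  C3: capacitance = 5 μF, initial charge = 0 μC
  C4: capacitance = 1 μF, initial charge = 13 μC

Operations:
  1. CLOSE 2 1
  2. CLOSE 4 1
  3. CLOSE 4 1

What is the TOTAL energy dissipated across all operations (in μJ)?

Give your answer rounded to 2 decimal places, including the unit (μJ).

Initial: C1(4μF, Q=10μC, V=2.50V), C2(5μF, Q=4μC, V=0.80V), C3(5μF, Q=0μC, V=0.00V), C4(1μF, Q=13μC, V=13.00V)
Op 1: CLOSE 2-1: Q_total=14.00, C_total=9.00, V=1.56; Q2=7.78, Q1=6.22; dissipated=3.211
Op 2: CLOSE 4-1: Q_total=19.22, C_total=5.00, V=3.84; Q4=3.84, Q1=15.38; dissipated=52.390
Op 3: CLOSE 4-1: Q_total=19.22, C_total=5.00, V=3.84; Q4=3.84, Q1=15.38; dissipated=0.000
Total dissipated: 55.601 μJ

Answer: 55.60 μJ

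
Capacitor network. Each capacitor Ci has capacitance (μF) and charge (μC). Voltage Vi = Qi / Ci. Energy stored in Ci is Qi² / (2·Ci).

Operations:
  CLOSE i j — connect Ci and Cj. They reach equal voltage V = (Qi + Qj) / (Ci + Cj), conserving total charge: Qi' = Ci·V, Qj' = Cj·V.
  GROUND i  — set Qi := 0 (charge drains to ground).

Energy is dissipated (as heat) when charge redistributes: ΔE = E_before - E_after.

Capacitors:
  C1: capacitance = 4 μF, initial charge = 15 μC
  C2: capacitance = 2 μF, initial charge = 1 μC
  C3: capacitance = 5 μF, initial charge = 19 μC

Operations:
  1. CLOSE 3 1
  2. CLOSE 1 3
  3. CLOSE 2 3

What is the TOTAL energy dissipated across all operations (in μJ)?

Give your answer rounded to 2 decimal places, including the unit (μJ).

Initial: C1(4μF, Q=15μC, V=3.75V), C2(2μF, Q=1μC, V=0.50V), C3(5μF, Q=19μC, V=3.80V)
Op 1: CLOSE 3-1: Q_total=34.00, C_total=9.00, V=3.78; Q3=18.89, Q1=15.11; dissipated=0.003
Op 2: CLOSE 1-3: Q_total=34.00, C_total=9.00, V=3.78; Q1=15.11, Q3=18.89; dissipated=0.000
Op 3: CLOSE 2-3: Q_total=19.89, C_total=7.00, V=2.84; Q2=5.68, Q3=14.21; dissipated=7.674
Total dissipated: 7.677 μJ

Answer: 7.68 μJ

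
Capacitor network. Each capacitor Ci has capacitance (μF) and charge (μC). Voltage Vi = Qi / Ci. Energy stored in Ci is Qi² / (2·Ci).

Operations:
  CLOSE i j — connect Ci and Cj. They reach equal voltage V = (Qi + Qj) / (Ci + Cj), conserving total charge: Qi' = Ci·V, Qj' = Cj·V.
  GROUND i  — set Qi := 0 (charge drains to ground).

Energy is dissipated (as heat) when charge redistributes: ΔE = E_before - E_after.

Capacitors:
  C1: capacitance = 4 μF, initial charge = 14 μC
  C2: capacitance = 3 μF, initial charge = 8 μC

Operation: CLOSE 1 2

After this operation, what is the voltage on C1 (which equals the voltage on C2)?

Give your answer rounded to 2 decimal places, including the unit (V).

Answer: 3.14 V

Derivation:
Initial: C1(4μF, Q=14μC, V=3.50V), C2(3μF, Q=8μC, V=2.67V)
Op 1: CLOSE 1-2: Q_total=22.00, C_total=7.00, V=3.14; Q1=12.57, Q2=9.43; dissipated=0.595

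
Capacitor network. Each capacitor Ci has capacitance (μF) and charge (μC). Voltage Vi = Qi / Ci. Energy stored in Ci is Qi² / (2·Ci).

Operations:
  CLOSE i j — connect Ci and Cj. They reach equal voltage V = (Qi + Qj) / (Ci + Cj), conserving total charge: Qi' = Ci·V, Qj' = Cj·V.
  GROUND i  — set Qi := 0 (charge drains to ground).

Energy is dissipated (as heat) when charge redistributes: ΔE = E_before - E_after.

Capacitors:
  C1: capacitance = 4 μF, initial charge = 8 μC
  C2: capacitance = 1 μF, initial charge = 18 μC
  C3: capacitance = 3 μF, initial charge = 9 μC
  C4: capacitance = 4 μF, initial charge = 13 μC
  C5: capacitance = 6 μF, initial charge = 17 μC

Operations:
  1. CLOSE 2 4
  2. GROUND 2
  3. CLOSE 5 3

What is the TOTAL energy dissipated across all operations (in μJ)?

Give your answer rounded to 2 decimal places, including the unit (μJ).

Answer: 106.27 μJ

Derivation:
Initial: C1(4μF, Q=8μC, V=2.00V), C2(1μF, Q=18μC, V=18.00V), C3(3μF, Q=9μC, V=3.00V), C4(4μF, Q=13μC, V=3.25V), C5(6μF, Q=17μC, V=2.83V)
Op 1: CLOSE 2-4: Q_total=31.00, C_total=5.00, V=6.20; Q2=6.20, Q4=24.80; dissipated=87.025
Op 2: GROUND 2: Q2=0; energy lost=19.220
Op 3: CLOSE 5-3: Q_total=26.00, C_total=9.00, V=2.89; Q5=17.33, Q3=8.67; dissipated=0.028
Total dissipated: 106.273 μJ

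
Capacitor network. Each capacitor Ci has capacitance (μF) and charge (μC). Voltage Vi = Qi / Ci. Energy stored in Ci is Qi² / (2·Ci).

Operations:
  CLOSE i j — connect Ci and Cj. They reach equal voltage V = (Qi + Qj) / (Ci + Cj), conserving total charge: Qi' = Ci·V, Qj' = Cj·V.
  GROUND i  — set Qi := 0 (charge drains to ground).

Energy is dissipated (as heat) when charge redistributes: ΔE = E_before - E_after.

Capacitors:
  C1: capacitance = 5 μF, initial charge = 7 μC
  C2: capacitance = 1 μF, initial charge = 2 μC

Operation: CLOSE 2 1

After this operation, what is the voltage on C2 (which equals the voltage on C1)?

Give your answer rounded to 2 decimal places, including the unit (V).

Initial: C1(5μF, Q=7μC, V=1.40V), C2(1μF, Q=2μC, V=2.00V)
Op 1: CLOSE 2-1: Q_total=9.00, C_total=6.00, V=1.50; Q2=1.50, Q1=7.50; dissipated=0.150

Answer: 1.50 V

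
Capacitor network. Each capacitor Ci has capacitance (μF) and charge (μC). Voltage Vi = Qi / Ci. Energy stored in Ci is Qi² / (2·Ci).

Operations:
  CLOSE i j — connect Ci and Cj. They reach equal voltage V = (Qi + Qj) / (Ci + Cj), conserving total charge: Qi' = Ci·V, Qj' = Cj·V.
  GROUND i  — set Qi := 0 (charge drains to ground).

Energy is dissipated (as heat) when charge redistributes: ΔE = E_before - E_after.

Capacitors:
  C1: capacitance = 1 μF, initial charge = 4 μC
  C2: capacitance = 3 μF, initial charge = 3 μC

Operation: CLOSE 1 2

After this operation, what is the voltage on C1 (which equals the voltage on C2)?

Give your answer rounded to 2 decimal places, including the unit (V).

Answer: 1.75 V

Derivation:
Initial: C1(1μF, Q=4μC, V=4.00V), C2(3μF, Q=3μC, V=1.00V)
Op 1: CLOSE 1-2: Q_total=7.00, C_total=4.00, V=1.75; Q1=1.75, Q2=5.25; dissipated=3.375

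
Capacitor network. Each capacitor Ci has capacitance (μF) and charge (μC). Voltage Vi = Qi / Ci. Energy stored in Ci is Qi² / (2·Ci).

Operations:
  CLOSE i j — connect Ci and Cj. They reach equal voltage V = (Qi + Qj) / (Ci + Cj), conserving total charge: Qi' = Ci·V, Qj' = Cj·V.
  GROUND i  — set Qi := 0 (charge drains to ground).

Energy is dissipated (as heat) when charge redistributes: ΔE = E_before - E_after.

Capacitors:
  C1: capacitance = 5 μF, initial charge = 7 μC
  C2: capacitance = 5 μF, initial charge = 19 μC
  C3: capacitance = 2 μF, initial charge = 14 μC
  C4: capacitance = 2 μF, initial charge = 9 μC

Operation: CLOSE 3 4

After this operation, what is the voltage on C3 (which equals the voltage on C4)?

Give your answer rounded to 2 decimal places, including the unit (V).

Initial: C1(5μF, Q=7μC, V=1.40V), C2(5μF, Q=19μC, V=3.80V), C3(2μF, Q=14μC, V=7.00V), C4(2μF, Q=9μC, V=4.50V)
Op 1: CLOSE 3-4: Q_total=23.00, C_total=4.00, V=5.75; Q3=11.50, Q4=11.50; dissipated=3.125

Answer: 5.75 V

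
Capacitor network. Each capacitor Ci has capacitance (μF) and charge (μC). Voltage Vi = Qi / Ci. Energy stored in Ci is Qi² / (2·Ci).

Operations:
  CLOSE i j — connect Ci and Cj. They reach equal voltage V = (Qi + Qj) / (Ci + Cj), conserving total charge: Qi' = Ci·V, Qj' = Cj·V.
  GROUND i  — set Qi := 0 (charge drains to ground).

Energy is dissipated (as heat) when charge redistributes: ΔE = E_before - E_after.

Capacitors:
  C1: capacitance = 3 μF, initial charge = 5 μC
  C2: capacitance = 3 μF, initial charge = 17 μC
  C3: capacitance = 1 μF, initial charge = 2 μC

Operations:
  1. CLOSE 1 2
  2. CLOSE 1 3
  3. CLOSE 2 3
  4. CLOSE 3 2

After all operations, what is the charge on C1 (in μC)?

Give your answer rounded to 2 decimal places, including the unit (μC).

Answer: 9.75 μC

Derivation:
Initial: C1(3μF, Q=5μC, V=1.67V), C2(3μF, Q=17μC, V=5.67V), C3(1μF, Q=2μC, V=2.00V)
Op 1: CLOSE 1-2: Q_total=22.00, C_total=6.00, V=3.67; Q1=11.00, Q2=11.00; dissipated=12.000
Op 2: CLOSE 1-3: Q_total=13.00, C_total=4.00, V=3.25; Q1=9.75, Q3=3.25; dissipated=1.042
Op 3: CLOSE 2-3: Q_total=14.25, C_total=4.00, V=3.56; Q2=10.69, Q3=3.56; dissipated=0.065
Op 4: CLOSE 3-2: Q_total=14.25, C_total=4.00, V=3.56; Q3=3.56, Q2=10.69; dissipated=0.000
Final charges: Q1=9.75, Q2=10.69, Q3=3.56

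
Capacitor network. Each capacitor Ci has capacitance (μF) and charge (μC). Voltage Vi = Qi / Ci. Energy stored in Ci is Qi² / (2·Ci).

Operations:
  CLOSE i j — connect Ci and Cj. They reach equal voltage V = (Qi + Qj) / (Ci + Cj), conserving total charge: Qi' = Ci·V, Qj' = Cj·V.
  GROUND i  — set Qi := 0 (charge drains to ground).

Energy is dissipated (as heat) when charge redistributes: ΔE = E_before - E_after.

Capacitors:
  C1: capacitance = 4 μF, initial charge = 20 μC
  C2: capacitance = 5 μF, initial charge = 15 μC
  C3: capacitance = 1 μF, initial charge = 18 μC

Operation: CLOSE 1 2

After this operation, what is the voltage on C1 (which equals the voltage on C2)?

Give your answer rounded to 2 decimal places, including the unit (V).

Answer: 3.89 V

Derivation:
Initial: C1(4μF, Q=20μC, V=5.00V), C2(5μF, Q=15μC, V=3.00V), C3(1μF, Q=18μC, V=18.00V)
Op 1: CLOSE 1-2: Q_total=35.00, C_total=9.00, V=3.89; Q1=15.56, Q2=19.44; dissipated=4.444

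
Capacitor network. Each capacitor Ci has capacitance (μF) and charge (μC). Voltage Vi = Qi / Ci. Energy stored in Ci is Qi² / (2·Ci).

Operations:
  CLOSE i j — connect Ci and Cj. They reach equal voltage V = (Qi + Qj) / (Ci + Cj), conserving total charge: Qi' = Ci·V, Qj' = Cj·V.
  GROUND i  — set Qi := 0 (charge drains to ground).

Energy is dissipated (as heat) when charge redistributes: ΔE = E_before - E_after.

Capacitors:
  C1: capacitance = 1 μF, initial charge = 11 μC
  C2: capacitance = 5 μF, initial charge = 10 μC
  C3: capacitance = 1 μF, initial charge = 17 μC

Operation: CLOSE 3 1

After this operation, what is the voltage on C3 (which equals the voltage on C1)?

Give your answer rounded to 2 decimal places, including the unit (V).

Initial: C1(1μF, Q=11μC, V=11.00V), C2(5μF, Q=10μC, V=2.00V), C3(1μF, Q=17μC, V=17.00V)
Op 1: CLOSE 3-1: Q_total=28.00, C_total=2.00, V=14.00; Q3=14.00, Q1=14.00; dissipated=9.000

Answer: 14.00 V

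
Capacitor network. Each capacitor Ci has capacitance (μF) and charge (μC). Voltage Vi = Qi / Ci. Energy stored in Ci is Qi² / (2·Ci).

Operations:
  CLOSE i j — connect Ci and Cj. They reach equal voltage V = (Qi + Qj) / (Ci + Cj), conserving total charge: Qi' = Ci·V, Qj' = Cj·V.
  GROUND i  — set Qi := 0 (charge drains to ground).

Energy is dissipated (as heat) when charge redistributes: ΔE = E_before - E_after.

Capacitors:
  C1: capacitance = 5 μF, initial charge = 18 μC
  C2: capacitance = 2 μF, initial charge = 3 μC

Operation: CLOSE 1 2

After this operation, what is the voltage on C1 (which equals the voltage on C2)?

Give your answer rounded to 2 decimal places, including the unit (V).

Answer: 3.00 V

Derivation:
Initial: C1(5μF, Q=18μC, V=3.60V), C2(2μF, Q=3μC, V=1.50V)
Op 1: CLOSE 1-2: Q_total=21.00, C_total=7.00, V=3.00; Q1=15.00, Q2=6.00; dissipated=3.150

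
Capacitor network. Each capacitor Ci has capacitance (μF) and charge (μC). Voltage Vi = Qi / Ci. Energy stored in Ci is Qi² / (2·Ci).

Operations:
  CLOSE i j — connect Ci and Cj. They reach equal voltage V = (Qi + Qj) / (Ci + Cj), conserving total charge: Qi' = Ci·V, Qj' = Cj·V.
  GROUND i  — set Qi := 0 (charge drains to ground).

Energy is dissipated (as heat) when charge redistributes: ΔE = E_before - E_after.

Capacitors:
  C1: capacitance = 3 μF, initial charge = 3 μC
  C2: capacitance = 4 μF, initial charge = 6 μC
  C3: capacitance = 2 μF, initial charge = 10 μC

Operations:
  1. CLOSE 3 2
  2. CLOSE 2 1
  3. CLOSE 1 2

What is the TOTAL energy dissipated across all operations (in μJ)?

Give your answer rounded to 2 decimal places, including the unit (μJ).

Answer: 10.55 μJ

Derivation:
Initial: C1(3μF, Q=3μC, V=1.00V), C2(4μF, Q=6μC, V=1.50V), C3(2μF, Q=10μC, V=5.00V)
Op 1: CLOSE 3-2: Q_total=16.00, C_total=6.00, V=2.67; Q3=5.33, Q2=10.67; dissipated=8.167
Op 2: CLOSE 2-1: Q_total=13.67, C_total=7.00, V=1.95; Q2=7.81, Q1=5.86; dissipated=2.381
Op 3: CLOSE 1-2: Q_total=13.67, C_total=7.00, V=1.95; Q1=5.86, Q2=7.81; dissipated=0.000
Total dissipated: 10.548 μJ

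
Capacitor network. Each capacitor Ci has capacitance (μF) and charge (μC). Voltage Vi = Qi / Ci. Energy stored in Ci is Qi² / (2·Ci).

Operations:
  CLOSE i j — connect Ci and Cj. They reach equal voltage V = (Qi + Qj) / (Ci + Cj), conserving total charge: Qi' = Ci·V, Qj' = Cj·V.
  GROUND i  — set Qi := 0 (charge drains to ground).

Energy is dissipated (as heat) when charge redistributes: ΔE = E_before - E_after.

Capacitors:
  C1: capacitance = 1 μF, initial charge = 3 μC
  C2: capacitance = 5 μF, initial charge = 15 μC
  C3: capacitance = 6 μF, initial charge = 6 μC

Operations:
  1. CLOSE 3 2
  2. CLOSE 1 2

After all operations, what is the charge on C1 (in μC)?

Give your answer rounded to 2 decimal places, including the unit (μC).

Answer: 2.09 μC

Derivation:
Initial: C1(1μF, Q=3μC, V=3.00V), C2(5μF, Q=15μC, V=3.00V), C3(6μF, Q=6μC, V=1.00V)
Op 1: CLOSE 3-2: Q_total=21.00, C_total=11.00, V=1.91; Q3=11.45, Q2=9.55; dissipated=5.455
Op 2: CLOSE 1-2: Q_total=12.55, C_total=6.00, V=2.09; Q1=2.09, Q2=10.45; dissipated=0.496
Final charges: Q1=2.09, Q2=10.45, Q3=11.45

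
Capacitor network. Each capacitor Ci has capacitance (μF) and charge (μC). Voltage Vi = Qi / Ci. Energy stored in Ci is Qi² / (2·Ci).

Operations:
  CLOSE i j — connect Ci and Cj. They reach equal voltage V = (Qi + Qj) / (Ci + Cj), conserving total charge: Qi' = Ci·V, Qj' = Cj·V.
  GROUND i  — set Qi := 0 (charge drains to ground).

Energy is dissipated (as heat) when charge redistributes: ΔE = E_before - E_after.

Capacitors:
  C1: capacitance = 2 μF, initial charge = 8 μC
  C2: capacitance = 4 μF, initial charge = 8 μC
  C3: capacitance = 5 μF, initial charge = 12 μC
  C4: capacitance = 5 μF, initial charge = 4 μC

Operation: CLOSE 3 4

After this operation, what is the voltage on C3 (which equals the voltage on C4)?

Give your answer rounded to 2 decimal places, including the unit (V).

Initial: C1(2μF, Q=8μC, V=4.00V), C2(4μF, Q=8μC, V=2.00V), C3(5μF, Q=12μC, V=2.40V), C4(5μF, Q=4μC, V=0.80V)
Op 1: CLOSE 3-4: Q_total=16.00, C_total=10.00, V=1.60; Q3=8.00, Q4=8.00; dissipated=3.200

Answer: 1.60 V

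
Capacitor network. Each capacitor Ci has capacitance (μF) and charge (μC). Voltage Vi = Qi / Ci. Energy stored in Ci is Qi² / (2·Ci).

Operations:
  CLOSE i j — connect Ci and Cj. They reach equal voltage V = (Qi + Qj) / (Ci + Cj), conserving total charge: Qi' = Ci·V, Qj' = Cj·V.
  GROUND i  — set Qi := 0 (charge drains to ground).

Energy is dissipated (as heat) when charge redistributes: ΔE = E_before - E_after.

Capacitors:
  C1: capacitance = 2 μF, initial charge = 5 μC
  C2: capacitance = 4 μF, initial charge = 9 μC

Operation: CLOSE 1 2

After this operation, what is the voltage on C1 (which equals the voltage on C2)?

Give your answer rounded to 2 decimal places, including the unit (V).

Answer: 2.33 V

Derivation:
Initial: C1(2μF, Q=5μC, V=2.50V), C2(4μF, Q=9μC, V=2.25V)
Op 1: CLOSE 1-2: Q_total=14.00, C_total=6.00, V=2.33; Q1=4.67, Q2=9.33; dissipated=0.042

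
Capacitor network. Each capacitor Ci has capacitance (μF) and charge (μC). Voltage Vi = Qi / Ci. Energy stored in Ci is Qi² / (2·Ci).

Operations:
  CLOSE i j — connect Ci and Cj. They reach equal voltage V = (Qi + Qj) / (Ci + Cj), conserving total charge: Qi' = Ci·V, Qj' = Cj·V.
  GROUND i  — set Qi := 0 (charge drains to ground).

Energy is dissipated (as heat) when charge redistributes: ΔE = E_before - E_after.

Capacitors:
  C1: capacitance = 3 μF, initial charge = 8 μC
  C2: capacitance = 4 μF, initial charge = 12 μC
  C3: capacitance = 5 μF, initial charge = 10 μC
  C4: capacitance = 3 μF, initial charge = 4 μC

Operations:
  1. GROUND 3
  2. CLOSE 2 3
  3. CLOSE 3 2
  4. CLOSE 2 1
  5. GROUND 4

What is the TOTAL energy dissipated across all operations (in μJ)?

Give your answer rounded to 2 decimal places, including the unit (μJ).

Initial: C1(3μF, Q=8μC, V=2.67V), C2(4μF, Q=12μC, V=3.00V), C3(5μF, Q=10μC, V=2.00V), C4(3μF, Q=4μC, V=1.33V)
Op 1: GROUND 3: Q3=0; energy lost=10.000
Op 2: CLOSE 2-3: Q_total=12.00, C_total=9.00, V=1.33; Q2=5.33, Q3=6.67; dissipated=10.000
Op 3: CLOSE 3-2: Q_total=12.00, C_total=9.00, V=1.33; Q3=6.67, Q2=5.33; dissipated=0.000
Op 4: CLOSE 2-1: Q_total=13.33, C_total=7.00, V=1.90; Q2=7.62, Q1=5.71; dissipated=1.524
Op 5: GROUND 4: Q4=0; energy lost=2.667
Total dissipated: 24.190 μJ

Answer: 24.19 μJ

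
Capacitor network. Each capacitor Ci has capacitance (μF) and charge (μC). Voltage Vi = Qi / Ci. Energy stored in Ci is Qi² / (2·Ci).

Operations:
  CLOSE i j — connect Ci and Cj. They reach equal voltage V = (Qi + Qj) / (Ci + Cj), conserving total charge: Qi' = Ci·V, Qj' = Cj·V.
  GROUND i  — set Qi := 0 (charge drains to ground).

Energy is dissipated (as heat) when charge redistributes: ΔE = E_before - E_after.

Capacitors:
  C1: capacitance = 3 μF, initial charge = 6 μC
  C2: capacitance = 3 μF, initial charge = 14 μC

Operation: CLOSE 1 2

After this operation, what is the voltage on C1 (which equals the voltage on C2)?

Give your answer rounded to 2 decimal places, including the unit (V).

Initial: C1(3μF, Q=6μC, V=2.00V), C2(3μF, Q=14μC, V=4.67V)
Op 1: CLOSE 1-2: Q_total=20.00, C_total=6.00, V=3.33; Q1=10.00, Q2=10.00; dissipated=5.333

Answer: 3.33 V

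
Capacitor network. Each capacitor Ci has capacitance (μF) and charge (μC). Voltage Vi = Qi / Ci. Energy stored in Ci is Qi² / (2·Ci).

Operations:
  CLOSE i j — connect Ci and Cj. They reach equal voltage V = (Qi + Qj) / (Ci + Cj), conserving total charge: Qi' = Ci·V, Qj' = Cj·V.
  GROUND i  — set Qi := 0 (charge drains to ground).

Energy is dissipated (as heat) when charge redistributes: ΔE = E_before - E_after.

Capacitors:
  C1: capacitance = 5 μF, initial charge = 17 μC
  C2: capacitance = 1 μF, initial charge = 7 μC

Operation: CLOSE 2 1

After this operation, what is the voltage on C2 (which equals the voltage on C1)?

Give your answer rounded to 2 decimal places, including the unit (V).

Answer: 4.00 V

Derivation:
Initial: C1(5μF, Q=17μC, V=3.40V), C2(1μF, Q=7μC, V=7.00V)
Op 1: CLOSE 2-1: Q_total=24.00, C_total=6.00, V=4.00; Q2=4.00, Q1=20.00; dissipated=5.400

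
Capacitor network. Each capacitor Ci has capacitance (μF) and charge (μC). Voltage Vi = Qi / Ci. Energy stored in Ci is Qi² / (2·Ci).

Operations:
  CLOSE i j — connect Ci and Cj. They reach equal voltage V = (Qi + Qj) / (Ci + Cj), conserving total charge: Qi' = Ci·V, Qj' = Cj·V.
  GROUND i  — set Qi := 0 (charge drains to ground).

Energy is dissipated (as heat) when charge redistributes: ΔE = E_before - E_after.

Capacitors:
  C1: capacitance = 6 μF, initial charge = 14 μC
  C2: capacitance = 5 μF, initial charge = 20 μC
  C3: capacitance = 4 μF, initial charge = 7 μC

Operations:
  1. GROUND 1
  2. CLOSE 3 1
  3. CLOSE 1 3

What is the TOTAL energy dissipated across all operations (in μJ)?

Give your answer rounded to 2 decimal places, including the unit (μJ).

Initial: C1(6μF, Q=14μC, V=2.33V), C2(5μF, Q=20μC, V=4.00V), C3(4μF, Q=7μC, V=1.75V)
Op 1: GROUND 1: Q1=0; energy lost=16.333
Op 2: CLOSE 3-1: Q_total=7.00, C_total=10.00, V=0.70; Q3=2.80, Q1=4.20; dissipated=3.675
Op 3: CLOSE 1-3: Q_total=7.00, C_total=10.00, V=0.70; Q1=4.20, Q3=2.80; dissipated=0.000
Total dissipated: 20.008 μJ

Answer: 20.01 μJ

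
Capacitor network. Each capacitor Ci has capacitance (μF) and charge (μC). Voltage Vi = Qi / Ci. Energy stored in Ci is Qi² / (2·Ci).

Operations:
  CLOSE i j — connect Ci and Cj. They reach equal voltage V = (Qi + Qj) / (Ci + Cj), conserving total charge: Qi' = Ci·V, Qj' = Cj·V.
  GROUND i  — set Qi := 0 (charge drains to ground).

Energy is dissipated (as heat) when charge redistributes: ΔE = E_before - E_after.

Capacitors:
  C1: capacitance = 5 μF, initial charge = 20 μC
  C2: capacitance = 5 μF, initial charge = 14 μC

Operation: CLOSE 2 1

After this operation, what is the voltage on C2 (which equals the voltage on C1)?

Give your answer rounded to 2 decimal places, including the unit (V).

Answer: 3.40 V

Derivation:
Initial: C1(5μF, Q=20μC, V=4.00V), C2(5μF, Q=14μC, V=2.80V)
Op 1: CLOSE 2-1: Q_total=34.00, C_total=10.00, V=3.40; Q2=17.00, Q1=17.00; dissipated=1.800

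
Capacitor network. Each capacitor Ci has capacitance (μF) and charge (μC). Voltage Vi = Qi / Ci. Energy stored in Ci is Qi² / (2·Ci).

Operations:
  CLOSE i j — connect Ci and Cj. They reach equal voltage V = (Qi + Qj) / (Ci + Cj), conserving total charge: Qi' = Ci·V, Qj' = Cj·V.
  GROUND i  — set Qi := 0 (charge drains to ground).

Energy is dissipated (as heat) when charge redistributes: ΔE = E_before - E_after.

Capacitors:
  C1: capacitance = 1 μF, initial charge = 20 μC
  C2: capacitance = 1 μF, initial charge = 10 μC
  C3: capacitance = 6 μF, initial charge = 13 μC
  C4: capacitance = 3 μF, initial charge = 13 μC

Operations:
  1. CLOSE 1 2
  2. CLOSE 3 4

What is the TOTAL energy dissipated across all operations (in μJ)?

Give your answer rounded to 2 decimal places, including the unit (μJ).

Initial: C1(1μF, Q=20μC, V=20.00V), C2(1μF, Q=10μC, V=10.00V), C3(6μF, Q=13μC, V=2.17V), C4(3μF, Q=13μC, V=4.33V)
Op 1: CLOSE 1-2: Q_total=30.00, C_total=2.00, V=15.00; Q1=15.00, Q2=15.00; dissipated=25.000
Op 2: CLOSE 3-4: Q_total=26.00, C_total=9.00, V=2.89; Q3=17.33, Q4=8.67; dissipated=4.694
Total dissipated: 29.694 μJ

Answer: 29.69 μJ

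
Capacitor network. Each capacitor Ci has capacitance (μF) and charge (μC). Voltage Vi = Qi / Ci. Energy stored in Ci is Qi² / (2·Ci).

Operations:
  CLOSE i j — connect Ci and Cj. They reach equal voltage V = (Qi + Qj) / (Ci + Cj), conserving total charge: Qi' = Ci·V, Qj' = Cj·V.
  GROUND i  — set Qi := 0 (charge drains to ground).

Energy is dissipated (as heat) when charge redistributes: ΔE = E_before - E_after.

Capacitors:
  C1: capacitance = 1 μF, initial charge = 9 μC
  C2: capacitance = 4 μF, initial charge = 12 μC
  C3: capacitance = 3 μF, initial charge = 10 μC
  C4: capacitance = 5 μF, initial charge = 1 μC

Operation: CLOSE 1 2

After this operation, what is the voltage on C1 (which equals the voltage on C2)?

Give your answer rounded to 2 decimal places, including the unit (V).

Initial: C1(1μF, Q=9μC, V=9.00V), C2(4μF, Q=12μC, V=3.00V), C3(3μF, Q=10μC, V=3.33V), C4(5μF, Q=1μC, V=0.20V)
Op 1: CLOSE 1-2: Q_total=21.00, C_total=5.00, V=4.20; Q1=4.20, Q2=16.80; dissipated=14.400

Answer: 4.20 V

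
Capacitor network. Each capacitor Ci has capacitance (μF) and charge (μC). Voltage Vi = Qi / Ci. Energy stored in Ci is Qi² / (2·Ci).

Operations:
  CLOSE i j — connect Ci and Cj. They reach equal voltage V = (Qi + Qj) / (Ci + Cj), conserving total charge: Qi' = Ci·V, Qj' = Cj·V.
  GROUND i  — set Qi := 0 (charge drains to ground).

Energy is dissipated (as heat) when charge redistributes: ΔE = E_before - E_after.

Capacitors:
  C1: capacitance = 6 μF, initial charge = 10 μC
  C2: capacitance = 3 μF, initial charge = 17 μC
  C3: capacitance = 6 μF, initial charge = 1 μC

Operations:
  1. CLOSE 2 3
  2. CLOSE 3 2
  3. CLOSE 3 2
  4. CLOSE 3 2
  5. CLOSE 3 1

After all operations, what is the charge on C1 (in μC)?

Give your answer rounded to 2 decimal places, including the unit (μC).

Answer: 11.00 μC

Derivation:
Initial: C1(6μF, Q=10μC, V=1.67V), C2(3μF, Q=17μC, V=5.67V), C3(6μF, Q=1μC, V=0.17V)
Op 1: CLOSE 2-3: Q_total=18.00, C_total=9.00, V=2.00; Q2=6.00, Q3=12.00; dissipated=30.250
Op 2: CLOSE 3-2: Q_total=18.00, C_total=9.00, V=2.00; Q3=12.00, Q2=6.00; dissipated=0.000
Op 3: CLOSE 3-2: Q_total=18.00, C_total=9.00, V=2.00; Q3=12.00, Q2=6.00; dissipated=0.000
Op 4: CLOSE 3-2: Q_total=18.00, C_total=9.00, V=2.00; Q3=12.00, Q2=6.00; dissipated=0.000
Op 5: CLOSE 3-1: Q_total=22.00, C_total=12.00, V=1.83; Q3=11.00, Q1=11.00; dissipated=0.167
Final charges: Q1=11.00, Q2=6.00, Q3=11.00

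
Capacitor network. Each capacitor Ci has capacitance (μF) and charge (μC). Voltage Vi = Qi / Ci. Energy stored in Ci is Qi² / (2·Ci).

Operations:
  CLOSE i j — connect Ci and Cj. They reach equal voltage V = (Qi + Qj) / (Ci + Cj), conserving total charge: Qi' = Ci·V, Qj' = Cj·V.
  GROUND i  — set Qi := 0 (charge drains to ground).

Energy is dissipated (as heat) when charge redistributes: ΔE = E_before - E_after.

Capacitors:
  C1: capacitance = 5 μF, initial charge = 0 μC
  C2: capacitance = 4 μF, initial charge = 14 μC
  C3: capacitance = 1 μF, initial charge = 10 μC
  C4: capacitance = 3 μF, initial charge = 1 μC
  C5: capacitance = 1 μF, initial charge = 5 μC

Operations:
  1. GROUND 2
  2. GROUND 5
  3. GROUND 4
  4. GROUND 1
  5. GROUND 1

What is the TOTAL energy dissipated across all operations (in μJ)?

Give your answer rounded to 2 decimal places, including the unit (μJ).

Initial: C1(5μF, Q=0μC, V=0.00V), C2(4μF, Q=14μC, V=3.50V), C3(1μF, Q=10μC, V=10.00V), C4(3μF, Q=1μC, V=0.33V), C5(1μF, Q=5μC, V=5.00V)
Op 1: GROUND 2: Q2=0; energy lost=24.500
Op 2: GROUND 5: Q5=0; energy lost=12.500
Op 3: GROUND 4: Q4=0; energy lost=0.167
Op 4: GROUND 1: Q1=0; energy lost=0.000
Op 5: GROUND 1: Q1=0; energy lost=0.000
Total dissipated: 37.167 μJ

Answer: 37.17 μJ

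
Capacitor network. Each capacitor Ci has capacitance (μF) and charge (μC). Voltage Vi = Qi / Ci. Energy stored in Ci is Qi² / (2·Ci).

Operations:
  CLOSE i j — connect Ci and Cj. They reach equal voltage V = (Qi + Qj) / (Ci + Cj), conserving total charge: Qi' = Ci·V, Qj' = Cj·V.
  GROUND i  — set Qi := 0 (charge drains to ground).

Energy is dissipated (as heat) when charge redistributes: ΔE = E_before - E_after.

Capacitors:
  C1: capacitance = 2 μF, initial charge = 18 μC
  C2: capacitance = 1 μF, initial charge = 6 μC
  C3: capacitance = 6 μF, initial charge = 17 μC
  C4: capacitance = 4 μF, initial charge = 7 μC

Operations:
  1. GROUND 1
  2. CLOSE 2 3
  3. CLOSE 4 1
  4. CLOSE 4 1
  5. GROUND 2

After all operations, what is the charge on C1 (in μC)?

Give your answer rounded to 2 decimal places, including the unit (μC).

Initial: C1(2μF, Q=18μC, V=9.00V), C2(1μF, Q=6μC, V=6.00V), C3(6μF, Q=17μC, V=2.83V), C4(4μF, Q=7μC, V=1.75V)
Op 1: GROUND 1: Q1=0; energy lost=81.000
Op 2: CLOSE 2-3: Q_total=23.00, C_total=7.00, V=3.29; Q2=3.29, Q3=19.71; dissipated=4.298
Op 3: CLOSE 4-1: Q_total=7.00, C_total=6.00, V=1.17; Q4=4.67, Q1=2.33; dissipated=2.042
Op 4: CLOSE 4-1: Q_total=7.00, C_total=6.00, V=1.17; Q4=4.67, Q1=2.33; dissipated=0.000
Op 5: GROUND 2: Q2=0; energy lost=5.398
Final charges: Q1=2.33, Q2=0.00, Q3=19.71, Q4=4.67

Answer: 2.33 μC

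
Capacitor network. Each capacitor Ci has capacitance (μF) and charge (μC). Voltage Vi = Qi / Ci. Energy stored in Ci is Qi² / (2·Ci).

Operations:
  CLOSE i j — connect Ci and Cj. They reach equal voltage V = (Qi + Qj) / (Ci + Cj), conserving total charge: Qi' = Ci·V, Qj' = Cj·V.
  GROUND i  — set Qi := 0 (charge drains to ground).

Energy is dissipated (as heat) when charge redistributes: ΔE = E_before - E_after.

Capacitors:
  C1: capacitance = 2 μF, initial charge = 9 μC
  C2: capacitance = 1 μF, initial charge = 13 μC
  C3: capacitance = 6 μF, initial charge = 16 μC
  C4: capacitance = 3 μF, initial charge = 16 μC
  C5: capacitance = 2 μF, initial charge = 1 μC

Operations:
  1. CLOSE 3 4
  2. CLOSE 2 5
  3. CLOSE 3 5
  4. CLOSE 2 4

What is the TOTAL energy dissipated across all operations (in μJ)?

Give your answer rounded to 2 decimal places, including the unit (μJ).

Initial: C1(2μF, Q=9μC, V=4.50V), C2(1μF, Q=13μC, V=13.00V), C3(6μF, Q=16μC, V=2.67V), C4(3μF, Q=16μC, V=5.33V), C5(2μF, Q=1μC, V=0.50V)
Op 1: CLOSE 3-4: Q_total=32.00, C_total=9.00, V=3.56; Q3=21.33, Q4=10.67; dissipated=7.111
Op 2: CLOSE 2-5: Q_total=14.00, C_total=3.00, V=4.67; Q2=4.67, Q5=9.33; dissipated=52.083
Op 3: CLOSE 3-5: Q_total=30.67, C_total=8.00, V=3.83; Q3=23.00, Q5=7.67; dissipated=0.926
Op 4: CLOSE 2-4: Q_total=15.33, C_total=4.00, V=3.83; Q2=3.83, Q4=11.50; dissipated=0.463
Total dissipated: 60.583 μJ

Answer: 60.58 μJ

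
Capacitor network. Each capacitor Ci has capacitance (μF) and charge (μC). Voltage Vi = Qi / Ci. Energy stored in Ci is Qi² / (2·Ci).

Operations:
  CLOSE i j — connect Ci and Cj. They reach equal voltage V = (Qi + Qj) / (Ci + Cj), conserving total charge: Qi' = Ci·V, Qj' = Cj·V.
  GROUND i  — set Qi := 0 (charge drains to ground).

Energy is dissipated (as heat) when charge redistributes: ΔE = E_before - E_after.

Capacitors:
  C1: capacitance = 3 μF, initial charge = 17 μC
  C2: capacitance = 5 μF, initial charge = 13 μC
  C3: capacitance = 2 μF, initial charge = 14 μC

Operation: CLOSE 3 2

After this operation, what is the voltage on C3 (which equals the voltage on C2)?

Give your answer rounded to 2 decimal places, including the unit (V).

Answer: 3.86 V

Derivation:
Initial: C1(3μF, Q=17μC, V=5.67V), C2(5μF, Q=13μC, V=2.60V), C3(2μF, Q=14μC, V=7.00V)
Op 1: CLOSE 3-2: Q_total=27.00, C_total=7.00, V=3.86; Q3=7.71, Q2=19.29; dissipated=13.829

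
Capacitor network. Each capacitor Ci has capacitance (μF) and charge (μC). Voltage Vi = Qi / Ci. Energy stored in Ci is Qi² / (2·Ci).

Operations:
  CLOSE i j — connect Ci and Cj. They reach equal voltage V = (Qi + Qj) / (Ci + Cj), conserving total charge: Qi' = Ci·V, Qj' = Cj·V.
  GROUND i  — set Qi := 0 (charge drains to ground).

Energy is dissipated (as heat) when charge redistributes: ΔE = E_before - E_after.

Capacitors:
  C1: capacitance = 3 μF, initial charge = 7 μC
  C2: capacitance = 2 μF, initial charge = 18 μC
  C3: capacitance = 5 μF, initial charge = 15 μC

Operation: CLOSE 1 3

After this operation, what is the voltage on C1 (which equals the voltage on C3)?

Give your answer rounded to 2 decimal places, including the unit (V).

Answer: 2.75 V

Derivation:
Initial: C1(3μF, Q=7μC, V=2.33V), C2(2μF, Q=18μC, V=9.00V), C3(5μF, Q=15μC, V=3.00V)
Op 1: CLOSE 1-3: Q_total=22.00, C_total=8.00, V=2.75; Q1=8.25, Q3=13.75; dissipated=0.417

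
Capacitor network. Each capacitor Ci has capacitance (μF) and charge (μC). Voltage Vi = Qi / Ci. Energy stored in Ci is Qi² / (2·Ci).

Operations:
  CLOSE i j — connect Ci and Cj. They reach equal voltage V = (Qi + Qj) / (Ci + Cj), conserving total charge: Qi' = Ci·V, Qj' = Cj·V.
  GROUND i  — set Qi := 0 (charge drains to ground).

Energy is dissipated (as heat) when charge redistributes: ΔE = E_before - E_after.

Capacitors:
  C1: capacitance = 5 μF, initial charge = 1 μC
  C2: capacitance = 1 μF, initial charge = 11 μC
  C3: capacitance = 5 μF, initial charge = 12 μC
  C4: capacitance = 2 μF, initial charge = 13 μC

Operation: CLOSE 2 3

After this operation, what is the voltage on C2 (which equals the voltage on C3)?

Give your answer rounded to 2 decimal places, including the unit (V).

Initial: C1(5μF, Q=1μC, V=0.20V), C2(1μF, Q=11μC, V=11.00V), C3(5μF, Q=12μC, V=2.40V), C4(2μF, Q=13μC, V=6.50V)
Op 1: CLOSE 2-3: Q_total=23.00, C_total=6.00, V=3.83; Q2=3.83, Q3=19.17; dissipated=30.817

Answer: 3.83 V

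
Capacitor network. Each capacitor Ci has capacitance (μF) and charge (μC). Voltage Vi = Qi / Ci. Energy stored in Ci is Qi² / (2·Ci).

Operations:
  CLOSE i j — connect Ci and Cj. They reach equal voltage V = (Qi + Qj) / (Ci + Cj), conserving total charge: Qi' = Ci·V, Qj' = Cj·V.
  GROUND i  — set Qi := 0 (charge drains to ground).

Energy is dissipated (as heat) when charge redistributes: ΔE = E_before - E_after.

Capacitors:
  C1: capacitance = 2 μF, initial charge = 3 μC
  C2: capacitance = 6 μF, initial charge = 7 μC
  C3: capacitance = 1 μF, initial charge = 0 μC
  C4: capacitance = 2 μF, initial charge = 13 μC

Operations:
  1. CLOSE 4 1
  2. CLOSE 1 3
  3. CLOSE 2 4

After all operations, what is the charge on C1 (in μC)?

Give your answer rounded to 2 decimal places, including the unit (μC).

Initial: C1(2μF, Q=3μC, V=1.50V), C2(6μF, Q=7μC, V=1.17V), C3(1μF, Q=0μC, V=0.00V), C4(2μF, Q=13μC, V=6.50V)
Op 1: CLOSE 4-1: Q_total=16.00, C_total=4.00, V=4.00; Q4=8.00, Q1=8.00; dissipated=12.500
Op 2: CLOSE 1-3: Q_total=8.00, C_total=3.00, V=2.67; Q1=5.33, Q3=2.67; dissipated=5.333
Op 3: CLOSE 2-4: Q_total=15.00, C_total=8.00, V=1.88; Q2=11.25, Q4=3.75; dissipated=6.021
Final charges: Q1=5.33, Q2=11.25, Q3=2.67, Q4=3.75

Answer: 5.33 μC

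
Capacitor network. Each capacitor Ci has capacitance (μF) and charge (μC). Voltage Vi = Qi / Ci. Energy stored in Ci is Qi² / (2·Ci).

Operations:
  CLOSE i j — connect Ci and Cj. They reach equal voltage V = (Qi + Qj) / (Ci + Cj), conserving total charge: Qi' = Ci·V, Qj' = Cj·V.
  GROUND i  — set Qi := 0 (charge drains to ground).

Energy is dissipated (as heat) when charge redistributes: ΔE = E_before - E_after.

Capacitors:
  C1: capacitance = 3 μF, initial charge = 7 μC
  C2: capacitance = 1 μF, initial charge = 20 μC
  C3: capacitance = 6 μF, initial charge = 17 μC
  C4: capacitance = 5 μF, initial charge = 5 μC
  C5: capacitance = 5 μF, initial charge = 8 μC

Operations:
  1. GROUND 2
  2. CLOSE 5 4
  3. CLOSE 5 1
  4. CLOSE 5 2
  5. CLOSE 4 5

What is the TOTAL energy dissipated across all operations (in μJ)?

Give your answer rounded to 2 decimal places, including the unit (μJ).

Initial: C1(3μF, Q=7μC, V=2.33V), C2(1μF, Q=20μC, V=20.00V), C3(6μF, Q=17μC, V=2.83V), C4(5μF, Q=5μC, V=1.00V), C5(5μF, Q=8μC, V=1.60V)
Op 1: GROUND 2: Q2=0; energy lost=200.000
Op 2: CLOSE 5-4: Q_total=13.00, C_total=10.00, V=1.30; Q5=6.50, Q4=6.50; dissipated=0.450
Op 3: CLOSE 5-1: Q_total=13.50, C_total=8.00, V=1.69; Q5=8.44, Q1=5.06; dissipated=1.001
Op 4: CLOSE 5-2: Q_total=8.44, C_total=6.00, V=1.41; Q5=7.03, Q2=1.41; dissipated=1.187
Op 5: CLOSE 4-5: Q_total=13.53, C_total=10.00, V=1.35; Q4=6.77, Q5=6.77; dissipated=0.014
Total dissipated: 202.652 μJ

Answer: 202.65 μJ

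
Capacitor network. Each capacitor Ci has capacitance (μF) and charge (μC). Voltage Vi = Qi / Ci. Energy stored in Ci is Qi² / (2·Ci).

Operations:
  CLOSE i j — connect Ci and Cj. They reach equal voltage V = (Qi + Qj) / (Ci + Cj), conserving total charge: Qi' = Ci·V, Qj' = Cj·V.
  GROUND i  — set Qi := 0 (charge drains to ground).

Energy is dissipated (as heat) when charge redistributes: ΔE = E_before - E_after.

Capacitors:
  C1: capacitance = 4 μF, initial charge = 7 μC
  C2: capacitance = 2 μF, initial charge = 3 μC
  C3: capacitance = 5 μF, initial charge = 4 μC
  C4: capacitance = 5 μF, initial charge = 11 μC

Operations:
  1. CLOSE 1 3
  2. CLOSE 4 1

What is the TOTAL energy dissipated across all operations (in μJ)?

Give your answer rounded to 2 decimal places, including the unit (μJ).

Initial: C1(4μF, Q=7μC, V=1.75V), C2(2μF, Q=3μC, V=1.50V), C3(5μF, Q=4μC, V=0.80V), C4(5μF, Q=11μC, V=2.20V)
Op 1: CLOSE 1-3: Q_total=11.00, C_total=9.00, V=1.22; Q1=4.89, Q3=6.11; dissipated=1.003
Op 2: CLOSE 4-1: Q_total=15.89, C_total=9.00, V=1.77; Q4=8.83, Q1=7.06; dissipated=1.062
Total dissipated: 2.065 μJ

Answer: 2.07 μJ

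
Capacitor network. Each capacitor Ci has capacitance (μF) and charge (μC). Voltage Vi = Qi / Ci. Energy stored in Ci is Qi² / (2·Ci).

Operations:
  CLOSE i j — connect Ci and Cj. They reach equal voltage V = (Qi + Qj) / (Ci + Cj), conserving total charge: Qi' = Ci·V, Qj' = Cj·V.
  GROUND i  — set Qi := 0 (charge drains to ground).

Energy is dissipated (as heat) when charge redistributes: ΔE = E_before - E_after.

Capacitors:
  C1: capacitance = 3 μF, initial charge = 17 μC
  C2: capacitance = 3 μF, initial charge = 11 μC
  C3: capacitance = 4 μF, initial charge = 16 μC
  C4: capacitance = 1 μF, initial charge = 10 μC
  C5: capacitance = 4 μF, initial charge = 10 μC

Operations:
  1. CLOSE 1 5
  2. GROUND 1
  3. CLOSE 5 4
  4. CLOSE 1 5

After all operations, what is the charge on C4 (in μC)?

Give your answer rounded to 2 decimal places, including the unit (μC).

Initial: C1(3μF, Q=17μC, V=5.67V), C2(3μF, Q=11μC, V=3.67V), C3(4μF, Q=16μC, V=4.00V), C4(1μF, Q=10μC, V=10.00V), C5(4μF, Q=10μC, V=2.50V)
Op 1: CLOSE 1-5: Q_total=27.00, C_total=7.00, V=3.86; Q1=11.57, Q5=15.43; dissipated=8.595
Op 2: GROUND 1: Q1=0; energy lost=22.316
Op 3: CLOSE 5-4: Q_total=25.43, C_total=5.00, V=5.09; Q5=20.34, Q4=5.09; dissipated=15.094
Op 4: CLOSE 1-5: Q_total=20.34, C_total=7.00, V=2.91; Q1=8.72, Q5=11.62; dissipated=22.170
Final charges: Q1=8.72, Q2=11.00, Q3=16.00, Q4=5.09, Q5=11.62

Answer: 5.09 μC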